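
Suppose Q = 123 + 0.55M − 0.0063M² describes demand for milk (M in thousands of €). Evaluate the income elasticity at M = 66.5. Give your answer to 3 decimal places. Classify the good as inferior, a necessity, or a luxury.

At M = 66.5: Q = 131.7148.
dQ/dM = 0.55 − 0.0126M = -0.28790.
η = (dQ/dM)·(M/Q) = -0.28790 × (66.5/131.7148) = -0.145.
η < 0 ⇒ inferior good.

-0.145 (inferior good)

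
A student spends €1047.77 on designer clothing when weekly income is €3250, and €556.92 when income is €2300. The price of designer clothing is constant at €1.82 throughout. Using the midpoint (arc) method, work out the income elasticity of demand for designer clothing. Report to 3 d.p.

With a constant price, Q₁ = 1047.77/1.82 = 575.698 and Q₂ = 556.92/1.82 = 306.000 (equivalently, work directly with expenditure since P cancels).
Midpoint %ΔQ = (556.92 − 1047.77)/802.35 = -0.61177; midpoint %ΔI = (2300 − 3250)/2775 = -0.34234.
η = -0.61177 / -0.34234 = 1.787.

1.787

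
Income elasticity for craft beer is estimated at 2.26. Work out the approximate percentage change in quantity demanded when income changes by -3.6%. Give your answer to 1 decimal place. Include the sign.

%ΔQ ≈ η × %ΔI = 2.26 × (-3.6%) = -8.1%.

-8.1%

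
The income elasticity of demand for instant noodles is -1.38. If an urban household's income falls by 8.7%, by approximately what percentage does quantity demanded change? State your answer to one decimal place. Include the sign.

12.0%

%ΔQ ≈ η × %ΔI = -1.38 × (-8.7%) = 12.0%.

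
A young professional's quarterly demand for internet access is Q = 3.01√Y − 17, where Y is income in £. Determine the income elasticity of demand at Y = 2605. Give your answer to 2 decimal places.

At Y = 2605: Q = 136.628.
dQ/dY = 3.01/(2√Y) = 0.0294871 at this income.
η = (dQ/dY)·(Y/Q) = 0.0294871 × (2605/136.628) = 0.56.

0.56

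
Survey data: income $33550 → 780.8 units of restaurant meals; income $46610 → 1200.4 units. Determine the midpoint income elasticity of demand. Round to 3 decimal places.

ΔQ = 1200.4 − 780.8 = 419.6; midpoint Q̄ = (780.8 + 1200.4)/2 = 990.6.
ΔI = 46610 − 33550 = 13060; midpoint Ī = (33550 + 46610)/2 = 40080.
η = (ΔQ/Q̄) ÷ (ΔI/Ī) = (419.6/990.6) ÷ (13060/40080) = 1.300.

1.300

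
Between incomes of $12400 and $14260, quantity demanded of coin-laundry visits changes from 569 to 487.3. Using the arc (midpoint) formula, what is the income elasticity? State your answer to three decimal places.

-1.109

ΔQ = 487.3 − 569 = -81.7; midpoint Q̄ = (569 + 487.3)/2 = 528.15.
ΔI = 14260 − 12400 = 1860; midpoint Ī = (12400 + 14260)/2 = 13330.
η = (ΔQ/Q̄) ÷ (ΔI/Ī) = (-81.7/528.15) ÷ (1860/13330) = -1.109.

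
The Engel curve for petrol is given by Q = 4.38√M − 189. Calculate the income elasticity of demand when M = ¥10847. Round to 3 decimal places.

At M = 10847: Q = 267.172.
dQ/dM = 4.38/(2√M) = 0.0210276 at this income.
η = (dQ/dM)·(M/Q) = 0.0210276 × (10847/267.172) = 0.854.

0.854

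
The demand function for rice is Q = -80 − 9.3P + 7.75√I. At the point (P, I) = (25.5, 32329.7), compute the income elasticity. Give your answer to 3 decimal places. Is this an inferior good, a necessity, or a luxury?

0.647 (necessity)

At P = 25.5, I = 32329.7: Q = 1076.336.
Holding P constant, ∂Q/∂I = 7.75/(2√I) = 0.0215512.
η_I = (∂Q/∂I)·(I/Q) = 0.0215512 × (32329.7/1076.336) = 0.647.
Since 0 < η < 1, this is a necessity.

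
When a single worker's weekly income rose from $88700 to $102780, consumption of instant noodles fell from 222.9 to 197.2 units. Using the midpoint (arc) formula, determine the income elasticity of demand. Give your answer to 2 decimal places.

ΔQ = 197.2 − 222.9 = -25.7; midpoint Q̄ = (222.9 + 197.2)/2 = 210.05.
ΔI = 102780 − 88700 = 14080; midpoint Ī = (88700 + 102780)/2 = 95740.
η = (ΔQ/Q̄) ÷ (ΔI/Ī) = (-25.7/210.05) ÷ (14080/95740) = -0.83.

-0.83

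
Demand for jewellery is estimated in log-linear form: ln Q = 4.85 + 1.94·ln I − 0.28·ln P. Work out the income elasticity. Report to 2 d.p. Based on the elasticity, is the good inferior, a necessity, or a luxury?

In a log-linear demand, the coefficient on ln I is the income elasticity.
So η = 1.94.
η > 1 ⇒ luxury.

1.94 (luxury)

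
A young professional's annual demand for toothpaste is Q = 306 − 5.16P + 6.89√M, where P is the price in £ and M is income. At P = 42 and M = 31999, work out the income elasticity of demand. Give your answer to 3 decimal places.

0.466

At P = 42, M = 31999: Q = 1321.781.
Holding P constant, ∂Q/∂M = 6.89/(2√M) = 0.0192584.
η_M = (∂Q/∂M)·(M/Q) = 0.0192584 × (31999/1321.781) = 0.466.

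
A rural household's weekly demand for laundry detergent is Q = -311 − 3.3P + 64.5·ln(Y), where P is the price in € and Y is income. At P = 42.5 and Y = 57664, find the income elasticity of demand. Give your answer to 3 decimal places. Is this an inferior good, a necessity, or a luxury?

0.252 (necessity)

At P = 42.5, Y = 57664: Q = 255.824.
Holding P constant, ∂Q/∂Y = 64.5/Y = 0.00111855.
η_Y = (∂Q/∂Y)·(Y/Q) = 0.00111855 × (57664/255.824) = 0.252.
Since 0 < η < 1, this is a necessity.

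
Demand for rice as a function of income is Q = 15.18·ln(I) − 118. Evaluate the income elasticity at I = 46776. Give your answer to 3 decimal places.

0.336

At I = 46776: Q = 45.232.
dQ/dI = 15.18/I = 0.000324525 at this income.
η = (dQ/dI)·(I/Q) = 0.000324525 × (46776/45.232) = 0.336.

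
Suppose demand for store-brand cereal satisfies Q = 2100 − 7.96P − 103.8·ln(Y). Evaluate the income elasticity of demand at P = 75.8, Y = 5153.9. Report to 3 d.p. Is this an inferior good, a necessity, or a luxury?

-0.170 (inferior good)

At P = 75.8, Y = 5153.9: Q = 609.401.
Holding P constant, ∂Q/∂Y = -103.8/Y = -0.0201401.
η_Y = (∂Q/∂Y)·(Y/Q) = -0.0201401 × (5153.9/609.401) = -0.170.
Since η < 0, this is an inferior good.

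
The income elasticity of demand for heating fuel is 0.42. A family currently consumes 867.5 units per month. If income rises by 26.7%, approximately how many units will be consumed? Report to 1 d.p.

%ΔQ ≈ η × %ΔI = 0.42 × 26.7% = 11.214%.
New Q ≈ 867.5 × (1 + 0.11214) = 964.8.

964.8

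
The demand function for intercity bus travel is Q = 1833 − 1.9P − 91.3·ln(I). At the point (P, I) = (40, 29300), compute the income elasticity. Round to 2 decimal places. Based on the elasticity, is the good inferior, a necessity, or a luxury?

At P = 40, I = 29300: Q = 817.948.
Holding P constant, ∂Q/∂I = -91.3/I = -0.00311604.
η_I = (∂Q/∂I)·(I/Q) = -0.00311604 × (29300/817.948) = -0.11.
Since η < 0, this is an inferior good.

-0.11 (inferior good)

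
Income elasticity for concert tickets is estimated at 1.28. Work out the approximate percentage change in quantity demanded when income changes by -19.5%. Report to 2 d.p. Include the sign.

%ΔQ ≈ η × %ΔI = 1.28 × (-19.5%) = -24.96%.

-24.96%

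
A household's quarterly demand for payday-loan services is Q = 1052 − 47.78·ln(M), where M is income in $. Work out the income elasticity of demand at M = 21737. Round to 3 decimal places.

-0.083

At M = 21737: Q = 574.832.
dQ/dM = -47.78/M = -0.0021981 at this income.
η = (dQ/dM)·(M/Q) = -0.0021981 × (21737/574.832) = -0.083.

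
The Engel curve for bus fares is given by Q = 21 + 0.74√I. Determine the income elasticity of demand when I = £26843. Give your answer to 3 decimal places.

0.426

At I = 26843: Q = 142.240.
dQ/dI = 0.74/(2√I) = 0.00225832 at this income.
η = (dQ/dI)·(I/Q) = 0.00225832 × (26843/142.240) = 0.426.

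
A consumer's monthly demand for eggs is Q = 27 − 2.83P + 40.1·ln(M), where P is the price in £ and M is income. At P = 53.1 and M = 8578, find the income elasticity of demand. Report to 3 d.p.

0.167

At P = 53.1, M = 8578: Q = 239.911.
Holding P constant, ∂Q/∂M = 40.1/M = 0.00467475.
η_M = (∂Q/∂M)·(M/Q) = 0.00467475 × (8578/239.911) = 0.167.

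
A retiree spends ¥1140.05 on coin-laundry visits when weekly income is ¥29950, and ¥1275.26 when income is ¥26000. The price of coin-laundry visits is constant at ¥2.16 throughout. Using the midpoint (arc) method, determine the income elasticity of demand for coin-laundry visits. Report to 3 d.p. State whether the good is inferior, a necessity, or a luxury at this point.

-0.793 (inferior good)

With a constant price, Q₁ = 1140.05/2.16 = 527.801 and Q₂ = 1275.26/2.16 = 590.398 (equivalently, work directly with expenditure since P cancels).
Midpoint %ΔQ = (1275.26 − 1140.05)/1207.66 = 0.11196; midpoint %ΔI = (26000 − 29950)/27975 = -0.14120.
η = 0.11196 / -0.14120 = -0.793.
η < 0 ⇒ inferior good.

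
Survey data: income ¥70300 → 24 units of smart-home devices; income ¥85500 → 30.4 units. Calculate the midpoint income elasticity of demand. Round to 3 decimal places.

1.206

ΔQ = 30.4 − 24 = 6.4; midpoint Q̄ = (24 + 30.4)/2 = 27.2.
ΔI = 85500 − 70300 = 15200; midpoint Ī = (70300 + 85500)/2 = 77900.
η = (ΔQ/Q̄) ÷ (ΔI/Ī) = (6.4/27.2) ÷ (15200/77900) = 1.206.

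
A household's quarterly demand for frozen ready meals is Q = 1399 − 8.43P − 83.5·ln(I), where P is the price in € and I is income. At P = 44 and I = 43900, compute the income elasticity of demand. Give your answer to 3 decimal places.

At P = 44, I = 43900: Q = 135.493.
Holding P constant, ∂Q/∂I = -83.5/I = -0.00190205.
η_I = (∂Q/∂I)·(I/Q) = -0.00190205 × (43900/135.493) = -0.616.

-0.616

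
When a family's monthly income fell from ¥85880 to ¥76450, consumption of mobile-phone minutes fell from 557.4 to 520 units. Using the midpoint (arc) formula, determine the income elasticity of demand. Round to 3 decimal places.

0.598

ΔQ = 520 − 557.4 = -37.4; midpoint Q̄ = (557.4 + 520)/2 = 538.7.
ΔI = 76450 − 85880 = -9430; midpoint Ī = (85880 + 76450)/2 = 81165.
η = (ΔQ/Q̄) ÷ (ΔI/Ī) = (-37.4/538.7) ÷ (-9430/81165) = 0.598.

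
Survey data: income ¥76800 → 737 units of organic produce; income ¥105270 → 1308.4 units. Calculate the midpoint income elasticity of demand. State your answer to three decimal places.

ΔQ = 1308.4 − 737 = 571.4; midpoint Q̄ = (737 + 1308.4)/2 = 1022.7.
ΔI = 105270 − 76800 = 28470; midpoint Ī = (76800 + 105270)/2 = 91035.
η = (ΔQ/Q̄) ÷ (ΔI/Ī) = (571.4/1022.7) ÷ (28470/91035) = 1.787.

1.787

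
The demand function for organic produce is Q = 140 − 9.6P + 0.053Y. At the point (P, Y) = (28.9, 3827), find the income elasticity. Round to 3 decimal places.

At P = 28.9, Y = 3827: Q = 65.391.
Holding P constant, ∂Q/∂Y = 0.053.
η_Y = (∂Q/∂Y)·(Y/Q) = 0.053 × (3827/65.391) = 3.102.

3.102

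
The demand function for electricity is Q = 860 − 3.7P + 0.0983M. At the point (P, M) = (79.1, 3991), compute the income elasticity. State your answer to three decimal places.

At P = 79.1, M = 3991: Q = 959.645.
Holding P constant, ∂Q/∂M = 0.0983.
η_M = (∂Q/∂M)·(M/Q) = 0.0983 × (3991/959.645) = 0.409.

0.409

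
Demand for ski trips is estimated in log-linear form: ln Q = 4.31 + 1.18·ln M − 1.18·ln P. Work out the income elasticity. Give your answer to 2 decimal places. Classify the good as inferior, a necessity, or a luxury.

In a log-linear demand, the coefficient on ln M is the income elasticity.
So η = 1.18.
η > 1 ⇒ luxury.

1.18 (luxury)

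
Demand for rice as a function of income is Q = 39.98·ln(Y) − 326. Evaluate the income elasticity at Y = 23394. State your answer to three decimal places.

0.525

At Y = 23394: Q = 76.208.
dQ/dY = 39.98/Y = 0.00170899 at this income.
η = (dQ/dY)·(Y/Q) = 0.00170899 × (23394/76.208) = 0.525.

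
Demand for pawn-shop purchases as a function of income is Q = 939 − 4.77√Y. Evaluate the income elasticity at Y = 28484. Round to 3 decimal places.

At Y = 28484: Q = 133.957.
dQ/dY = -4.77/(2√Y) = -0.0141315 at this income.
η = (dQ/dY)·(Y/Q) = -0.0141315 × (28484/133.957) = -3.005.

-3.005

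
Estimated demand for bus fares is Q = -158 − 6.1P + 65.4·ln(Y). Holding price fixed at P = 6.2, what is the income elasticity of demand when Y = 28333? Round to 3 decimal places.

0.138

At P = 6.2, Y = 28333: Q = 474.647.
Holding P constant, ∂Q/∂Y = 65.4/Y = 0.00230826.
η_Y = (∂Q/∂Y)·(Y/Q) = 0.00230826 × (28333/474.647) = 0.138.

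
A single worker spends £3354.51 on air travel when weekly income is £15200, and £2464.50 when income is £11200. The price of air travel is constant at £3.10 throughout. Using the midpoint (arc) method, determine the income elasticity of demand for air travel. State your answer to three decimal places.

1.009

With a constant price, Q₁ = 3354.51/3.10 = 1082.100 and Q₂ = 2464.50/3.10 = 795.000 (equivalently, work directly with expenditure since P cancels).
Midpoint %ΔQ = (2464.50 − 3354.51)/2909.51 = -0.30590; midpoint %ΔI = (11200 − 15200)/13200 = -0.30303.
η = -0.30590 / -0.30303 = 1.009.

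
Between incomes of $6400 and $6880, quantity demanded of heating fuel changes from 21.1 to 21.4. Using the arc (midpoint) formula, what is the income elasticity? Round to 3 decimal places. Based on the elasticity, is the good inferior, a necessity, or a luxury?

ΔQ = 21.4 − 21.1 = 0.3; midpoint Q̄ = (21.1 + 21.4)/2 = 21.25.
ΔI = 6880 − 6400 = 480; midpoint Ī = (6400 + 6880)/2 = 6640.
η = (ΔQ/Q̄) ÷ (ΔI/Ī) = (0.3/21.25) ÷ (480/6640) = 0.195.
0 < η < 1 ⇒ necessity.

0.195 (necessity)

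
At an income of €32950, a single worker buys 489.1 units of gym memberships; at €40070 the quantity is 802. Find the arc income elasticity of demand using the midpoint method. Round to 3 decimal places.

ΔQ = 802 − 489.1 = 312.9; midpoint Q̄ = (489.1 + 802)/2 = 645.55.
ΔI = 40070 − 32950 = 7120; midpoint Ī = (32950 + 40070)/2 = 36510.
η = (ΔQ/Q̄) ÷ (ΔI/Ī) = (312.9/645.55) ÷ (7120/36510) = 2.485.

2.485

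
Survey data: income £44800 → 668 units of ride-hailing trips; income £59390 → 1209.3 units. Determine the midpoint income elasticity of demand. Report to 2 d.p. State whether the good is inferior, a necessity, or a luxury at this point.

ΔQ = 1209.3 − 668 = 541.3; midpoint Q̄ = (668 + 1209.3)/2 = 938.65.
ΔI = 59390 − 44800 = 14590; midpoint Ī = (44800 + 59390)/2 = 52095.
η = (ΔQ/Q̄) ÷ (ΔI/Ī) = (541.3/938.65) ÷ (14590/52095) = 2.06.
η > 1 ⇒ luxury.

2.06 (luxury)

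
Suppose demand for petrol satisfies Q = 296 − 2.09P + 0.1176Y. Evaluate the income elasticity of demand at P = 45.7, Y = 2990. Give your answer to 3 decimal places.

At P = 45.7, Y = 2990: Q = 552.111.
Holding P constant, ∂Q/∂Y = 0.1176.
η_Y = (∂Q/∂Y)·(Y/Q) = 0.1176 × (2990/552.111) = 0.637.

0.637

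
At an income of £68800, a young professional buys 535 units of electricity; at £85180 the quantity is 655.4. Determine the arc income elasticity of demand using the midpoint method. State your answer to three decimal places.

0.951

ΔQ = 655.4 − 535 = 120.4; midpoint Q̄ = (535 + 655.4)/2 = 595.2.
ΔI = 85180 − 68800 = 16380; midpoint Ī = (68800 + 85180)/2 = 76990.
η = (ΔQ/Q̄) ÷ (ΔI/Ī) = (120.4/595.2) ÷ (16380/76990) = 0.951.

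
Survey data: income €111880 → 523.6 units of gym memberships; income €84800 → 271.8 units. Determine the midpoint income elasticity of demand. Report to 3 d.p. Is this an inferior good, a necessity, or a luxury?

2.299 (luxury)

ΔQ = 271.8 − 523.6 = -251.8; midpoint Q̄ = (523.6 + 271.8)/2 = 397.7.
ΔI = 84800 − 111880 = -27080; midpoint Ī = (111880 + 84800)/2 = 98340.
η = (ΔQ/Q̄) ÷ (ΔI/Ī) = (-251.8/397.7) ÷ (-27080/98340) = 2.299.
η > 1 ⇒ luxury.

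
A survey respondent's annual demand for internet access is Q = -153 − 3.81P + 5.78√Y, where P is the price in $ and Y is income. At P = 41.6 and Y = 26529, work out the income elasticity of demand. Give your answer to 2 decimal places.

At P = 41.6, Y = 26529: Q = 629.935.
Holding P constant, ∂Q/∂Y = 5.78/(2√Y) = 0.0177434.
η_Y = (∂Q/∂Y)·(Y/Q) = 0.0177434 × (26529/629.935) = 0.75.

0.75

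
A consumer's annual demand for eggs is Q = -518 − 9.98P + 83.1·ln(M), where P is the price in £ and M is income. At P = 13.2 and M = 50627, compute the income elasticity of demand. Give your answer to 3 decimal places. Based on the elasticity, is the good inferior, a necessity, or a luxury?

0.332 (necessity)

At P = 13.2, M = 50627: Q = 250.423.
Holding P constant, ∂Q/∂M = 83.1/M = 0.00164142.
η_M = (∂Q/∂M)·(M/Q) = 0.00164142 × (50627/250.423) = 0.332.
Since 0 < η < 1, this is a necessity.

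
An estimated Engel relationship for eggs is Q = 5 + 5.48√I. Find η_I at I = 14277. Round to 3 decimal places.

At I = 14277: Q = 659.785.
dQ/dI = 5.48/(2√I) = 0.0229315 at this income.
η = (dQ/dI)·(I/Q) = 0.0229315 × (14277/659.785) = 0.496.

0.496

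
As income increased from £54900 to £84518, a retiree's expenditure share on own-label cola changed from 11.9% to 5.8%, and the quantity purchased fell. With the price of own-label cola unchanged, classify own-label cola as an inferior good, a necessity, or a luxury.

Quantity demanded falls as income rises, so η < 0.

inferior good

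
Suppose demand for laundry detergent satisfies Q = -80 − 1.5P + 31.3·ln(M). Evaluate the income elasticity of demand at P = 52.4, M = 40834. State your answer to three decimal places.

0.180

At P = 52.4, M = 40834: Q = 173.721.
Holding P constant, ∂Q/∂M = 31.3/M = 0.000766518.
η_M = (∂Q/∂M)·(M/Q) = 0.000766518 × (40834/173.721) = 0.180.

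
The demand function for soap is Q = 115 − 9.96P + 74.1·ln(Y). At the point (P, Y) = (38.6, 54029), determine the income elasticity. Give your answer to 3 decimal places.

0.138

At P = 38.6, Y = 54029: Q = 538.032.
Holding P constant, ∂Q/∂Y = 74.1/Y = 0.00137149.
η_Y = (∂Q/∂Y)·(Y/Q) = 0.00137149 × (54029/538.032) = 0.138.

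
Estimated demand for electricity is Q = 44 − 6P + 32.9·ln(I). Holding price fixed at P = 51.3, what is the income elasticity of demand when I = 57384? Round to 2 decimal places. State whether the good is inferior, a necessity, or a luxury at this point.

0.34 (necessity)

At P = 51.3, I = 57384: Q = 96.702.
Holding P constant, ∂Q/∂I = 32.9/I = 0.000573331.
η_I = (∂Q/∂I)·(I/Q) = 0.000573331 × (57384/96.702) = 0.34.
Since 0 < η < 1, this is a necessity.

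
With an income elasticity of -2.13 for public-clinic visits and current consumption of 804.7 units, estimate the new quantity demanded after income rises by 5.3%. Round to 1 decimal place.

713.9

%ΔQ ≈ η × %ΔI = -2.13 × 5.3% = -11.289%.
New Q ≈ 804.7 × (1 − 0.11289) = 713.9.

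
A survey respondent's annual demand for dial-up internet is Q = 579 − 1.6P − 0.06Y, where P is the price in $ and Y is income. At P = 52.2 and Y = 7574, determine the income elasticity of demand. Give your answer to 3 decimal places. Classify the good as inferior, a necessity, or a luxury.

At P = 52.2, Y = 7574: Q = 41.040.
Holding P constant, ∂Q/∂Y = −0.06.
η_Y = (∂Q/∂Y)·(Y/Q) = -0.06 × (7574/41.040) = -11.073.
Since η < 0, this is an inferior good.

-11.073 (inferior good)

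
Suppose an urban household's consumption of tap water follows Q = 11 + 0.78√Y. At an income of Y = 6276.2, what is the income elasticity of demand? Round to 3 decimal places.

At Y = 6276.2: Q = 72.794.
dQ/dY = 0.78/(2√Y) = 0.00492285 at this income.
η = (dQ/dY)·(Y/Q) = 0.00492285 × (6276.2/72.794) = 0.424.

0.424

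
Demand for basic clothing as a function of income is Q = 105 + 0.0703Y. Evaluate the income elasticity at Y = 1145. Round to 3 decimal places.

At Y = 1145: Q = 185.493.
dQ/dY = 0.0703.
η = (dQ/dY)·(Y/Q) = 0.0703 × (1145/185.493) = 0.434.

0.434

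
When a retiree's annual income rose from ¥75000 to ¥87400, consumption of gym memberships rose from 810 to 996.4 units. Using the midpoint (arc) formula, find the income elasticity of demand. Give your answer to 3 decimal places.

ΔQ = 996.4 − 810 = 186.4; midpoint Q̄ = (810 + 996.4)/2 = 903.2.
ΔI = 87400 − 75000 = 12400; midpoint Ī = (75000 + 87400)/2 = 81200.
η = (ΔQ/Q̄) ÷ (ΔI/Ī) = (186.4/903.2) ÷ (12400/81200) = 1.351.

1.351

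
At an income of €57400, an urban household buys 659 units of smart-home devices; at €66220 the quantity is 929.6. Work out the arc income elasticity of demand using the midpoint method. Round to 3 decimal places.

ΔQ = 929.6 − 659 = 270.6; midpoint Q̄ = (659 + 929.6)/2 = 794.3.
ΔI = 66220 − 57400 = 8820; midpoint Ī = (57400 + 66220)/2 = 61810.
η = (ΔQ/Q̄) ÷ (ΔI/Ī) = (270.6/794.3) ÷ (8820/61810) = 2.387.

2.387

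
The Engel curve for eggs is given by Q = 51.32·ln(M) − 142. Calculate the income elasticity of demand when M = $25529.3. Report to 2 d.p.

0.14

At M = 25529.3: Q = 378.774.
dQ/dM = 51.32/M = 0.00201024 at this income.
η = (dQ/dM)·(M/Q) = 0.00201024 × (25529.3/378.774) = 0.14.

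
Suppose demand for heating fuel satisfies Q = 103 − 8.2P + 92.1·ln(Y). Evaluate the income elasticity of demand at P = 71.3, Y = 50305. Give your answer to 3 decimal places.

At P = 71.3, Y = 50305: Q = 515.402.
Holding P constant, ∂Q/∂Y = 92.1/Y = 0.00183083.
η_Y = (∂Q/∂Y)·(Y/Q) = 0.00183083 × (50305/515.402) = 0.179.

0.179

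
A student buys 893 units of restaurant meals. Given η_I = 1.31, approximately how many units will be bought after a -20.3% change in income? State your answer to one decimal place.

%ΔQ ≈ η × %ΔI = 1.31 × (-20.3%) = -26.593%.
New Q ≈ 893 × (1 − 0.26593) = 655.5.

655.5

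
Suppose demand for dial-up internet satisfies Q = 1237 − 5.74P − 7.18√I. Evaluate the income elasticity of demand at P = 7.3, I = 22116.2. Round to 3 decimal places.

At P = 7.3, I = 22116.2: Q = 127.323.
Holding P constant, ∂Q/∂I = -7.18/(2√I) = -0.0241401.
η_I = (∂Q/∂I)·(I/Q) = -0.0241401 × (22116.2/127.323) = -4.193.

-4.193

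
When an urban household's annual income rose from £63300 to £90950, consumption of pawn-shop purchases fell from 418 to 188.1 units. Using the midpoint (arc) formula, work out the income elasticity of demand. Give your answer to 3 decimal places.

-2.116

ΔQ = 188.1 − 418 = -229.9; midpoint Q̄ = (418 + 188.1)/2 = 303.05.
ΔI = 90950 − 63300 = 27650; midpoint Ī = (63300 + 90950)/2 = 77125.
η = (ΔQ/Q̄) ÷ (ΔI/Ī) = (-229.9/303.05) ÷ (27650/77125) = -2.116.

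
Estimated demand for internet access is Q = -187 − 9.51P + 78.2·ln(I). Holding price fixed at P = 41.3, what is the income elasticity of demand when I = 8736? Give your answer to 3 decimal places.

0.602

At P = 41.3, I = 8736: Q = 129.918.
Holding P constant, ∂Q/∂I = 78.2/I = 0.00895147.
η_I = (∂Q/∂I)·(I/Q) = 0.00895147 × (8736/129.918) = 0.602.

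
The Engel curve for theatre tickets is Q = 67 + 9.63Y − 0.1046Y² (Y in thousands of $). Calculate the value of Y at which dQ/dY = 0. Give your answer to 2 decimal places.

dQ/dY = 9.63 − 0.2092Y.
The good is inferior where dQ/dY < 0. Setting dQ/dY = 0 gives Y = 9.63 / 0.2092 = 46.03.

46.03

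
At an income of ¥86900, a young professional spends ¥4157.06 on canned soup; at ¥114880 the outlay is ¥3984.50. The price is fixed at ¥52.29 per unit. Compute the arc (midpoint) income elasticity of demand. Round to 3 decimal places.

With a constant price, Q₁ = 4157.06/52.29 = 79.500 and Q₂ = 3984.50/52.29 = 76.200 (equivalently, work directly with expenditure since P cancels).
Midpoint %ΔQ = (3984.50 − 4157.06)/4070.78 = -0.04239; midpoint %ΔI = (114880 − 86900)/100890 = 0.27733.
η = -0.04239 / 0.27733 = -0.153.

-0.153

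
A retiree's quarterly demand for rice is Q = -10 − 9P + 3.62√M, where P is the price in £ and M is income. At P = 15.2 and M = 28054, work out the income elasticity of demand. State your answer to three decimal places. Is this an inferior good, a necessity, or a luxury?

0.660 (necessity)

At P = 15.2, M = 28054: Q = 459.526.
Holding P constant, ∂Q/∂M = 3.62/(2√M) = 0.0108064.
η_M = (∂Q/∂M)·(M/Q) = 0.0108064 × (28054/459.526) = 0.660.
Since 0 < η < 1, this is a necessity.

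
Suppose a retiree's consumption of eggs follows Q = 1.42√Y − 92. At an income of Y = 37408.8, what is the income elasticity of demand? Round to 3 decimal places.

0.752

At Y = 37408.8: Q = 182.647.
dQ/dY = 1.42/(2√Y) = 0.00367089 at this income.
η = (dQ/dY)·(Y/Q) = 0.00367089 × (37408.8/182.647) = 0.752.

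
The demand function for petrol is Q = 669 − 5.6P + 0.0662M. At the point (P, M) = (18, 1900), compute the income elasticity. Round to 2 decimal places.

0.18

At P = 18, M = 1900: Q = 693.980.
Holding P constant, ∂Q/∂M = 0.0662.
η_M = (∂Q/∂M)·(M/Q) = 0.0662 × (1900/693.980) = 0.18.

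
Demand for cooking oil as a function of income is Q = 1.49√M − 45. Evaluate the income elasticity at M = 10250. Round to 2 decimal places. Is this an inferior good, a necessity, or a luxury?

0.71 (necessity)

At M = 10250: Q = 105.851.
dQ/dM = 1.49/(2√M) = 0.00735859 at this income.
η = (dQ/dM)·(M/Q) = 0.00735859 × (10250/105.851) = 0.71.
Since 0 < η < 1, the good is a necessity.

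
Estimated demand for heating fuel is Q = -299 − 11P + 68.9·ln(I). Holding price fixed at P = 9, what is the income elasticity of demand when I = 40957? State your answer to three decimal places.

0.206

At P = 9, I = 40957: Q = 333.737.
Holding P constant, ∂Q/∂I = 68.9/I = 0.00168225.
η_I = (∂Q/∂I)·(I/Q) = 0.00168225 × (40957/333.737) = 0.206.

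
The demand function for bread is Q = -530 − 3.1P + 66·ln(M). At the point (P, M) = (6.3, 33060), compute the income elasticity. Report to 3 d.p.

0.481

At P = 6.3, M = 33060: Q = 137.271.
Holding P constant, ∂Q/∂M = 66/M = 0.00199637.
η_M = (∂Q/∂M)·(M/Q) = 0.00199637 × (33060/137.271) = 0.481.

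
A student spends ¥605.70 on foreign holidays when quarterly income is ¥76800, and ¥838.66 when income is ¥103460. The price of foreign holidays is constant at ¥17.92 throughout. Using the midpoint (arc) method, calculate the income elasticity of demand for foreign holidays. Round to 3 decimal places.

1.091

With a constant price, Q₁ = 605.70/17.92 = 33.800 and Q₂ = 838.66/17.92 = 46.800 (equivalently, work directly with expenditure since P cancels).
Midpoint %ΔQ = (838.66 − 605.70)/722.18 = 0.32258; midpoint %ΔI = (103460 − 76800)/90130 = 0.29579.
η = 0.32258 / 0.29579 = 1.091.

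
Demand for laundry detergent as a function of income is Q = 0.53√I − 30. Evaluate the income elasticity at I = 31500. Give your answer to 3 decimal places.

At I = 31500: Q = 64.066.
dQ/dI = 0.53/(2√I) = 0.00149311 at this income.
η = (dQ/dI)·(I/Q) = 0.00149311 × (31500/64.066) = 0.734.

0.734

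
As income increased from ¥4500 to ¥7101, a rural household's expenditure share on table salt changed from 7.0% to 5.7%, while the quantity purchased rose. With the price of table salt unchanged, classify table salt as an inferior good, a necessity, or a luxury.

Quantity rises but the budget share falls as income rises, so 0 < η < 1.

necessity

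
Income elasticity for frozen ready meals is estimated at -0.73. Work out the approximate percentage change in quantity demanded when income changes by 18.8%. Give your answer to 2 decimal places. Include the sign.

%ΔQ ≈ η × %ΔI = -0.73 × 18.8% = -13.72%.

-13.72%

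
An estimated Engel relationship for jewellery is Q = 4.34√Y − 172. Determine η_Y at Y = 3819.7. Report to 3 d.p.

At Y = 3819.7: Q = 96.228.
dQ/dY = 4.34/(2√Y) = 0.0351112 at this income.
η = (dQ/dY)·(Y/Q) = 0.0351112 × (3819.7/96.228) = 1.394.

1.394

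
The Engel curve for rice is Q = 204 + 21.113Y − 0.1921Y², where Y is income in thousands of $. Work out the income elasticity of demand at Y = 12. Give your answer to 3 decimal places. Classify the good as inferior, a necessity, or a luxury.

At Y = 12: Q = 429.6936.
dQ/dY = 21.113 − 0.3842Y = 16.50260.
η = (dQ/dY)·(Y/Q) = 16.50260 × (12/429.6936) = 0.461.
0 < η < 1 ⇒ necessity.

0.461 (necessity)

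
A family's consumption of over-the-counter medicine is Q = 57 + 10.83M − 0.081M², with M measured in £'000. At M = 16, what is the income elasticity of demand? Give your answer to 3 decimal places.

0.629

At M = 16: Q = 209.5440.
dQ/dM = 10.83 − 0.162M = 8.23800.
η = (dQ/dM)·(M/Q) = 8.23800 × (16/209.5440) = 0.629.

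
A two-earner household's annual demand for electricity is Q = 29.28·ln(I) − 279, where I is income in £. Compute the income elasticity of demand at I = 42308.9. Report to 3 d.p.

0.890

At I = 42308.9: Q = 32.913.
dQ/dI = 29.28/I = 0.000692053 at this income.
η = (dQ/dI)·(I/Q) = 0.000692053 × (42308.9/32.913) = 0.890.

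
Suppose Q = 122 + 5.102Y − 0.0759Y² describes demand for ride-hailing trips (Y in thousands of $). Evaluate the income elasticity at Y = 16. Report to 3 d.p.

At Y = 16: Q = 184.2016.
dQ/dY = 5.102 − 0.1518Y = 2.67320.
η = (dQ/dY)·(Y/Q) = 2.67320 × (16/184.2016) = 0.232.

0.232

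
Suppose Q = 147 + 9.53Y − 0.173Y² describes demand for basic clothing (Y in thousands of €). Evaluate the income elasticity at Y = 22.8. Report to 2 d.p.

At Y = 22.8: Q = 274.3517.
dQ/dY = 9.53 − 0.346Y = 1.64120.
η = (dQ/dY)·(Y/Q) = 1.64120 × (22.8/274.3517) = 0.14.

0.14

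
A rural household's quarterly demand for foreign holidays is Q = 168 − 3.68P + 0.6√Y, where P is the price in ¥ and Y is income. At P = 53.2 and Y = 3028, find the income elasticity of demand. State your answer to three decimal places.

3.150

At P = 53.2, Y = 3028: Q = 5.240.
Holding P constant, ∂Q/∂Y = 0.6/(2√Y) = 0.00545184.
η_Y = (∂Q/∂Y)·(Y/Q) = 0.00545184 × (3028/5.240) = 3.150.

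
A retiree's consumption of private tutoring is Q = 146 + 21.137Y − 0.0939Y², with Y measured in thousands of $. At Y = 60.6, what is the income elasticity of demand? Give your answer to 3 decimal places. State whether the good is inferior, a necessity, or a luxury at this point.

At Y = 60.6: Q = 1082.0676.
dQ/dY = 21.137 − 0.1878Y = 9.75632.
η = (dQ/dY)·(Y/Q) = 9.75632 × (60.6/1082.0676) = 0.546.
0 < η < 1 ⇒ necessity.

0.546 (necessity)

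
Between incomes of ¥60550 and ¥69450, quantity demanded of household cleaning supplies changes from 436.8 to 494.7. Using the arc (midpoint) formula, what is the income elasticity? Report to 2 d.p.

ΔQ = 494.7 − 436.8 = 57.9; midpoint Q̄ = (436.8 + 494.7)/2 = 465.75.
ΔI = 69450 − 60550 = 8900; midpoint Ī = (60550 + 69450)/2 = 65000.
η = (ΔQ/Q̄) ÷ (ΔI/Ī) = (57.9/465.75) ÷ (8900/65000) = 0.91.

0.91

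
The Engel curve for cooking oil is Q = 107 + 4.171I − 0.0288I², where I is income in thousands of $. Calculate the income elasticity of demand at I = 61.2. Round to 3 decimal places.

0.155

At I = 61.2: Q = 254.3965.
dQ/dI = 4.171 − 0.0576I = 0.64588.
η = (dQ/dI)·(I/Q) = 0.64588 × (61.2/254.3965) = 0.155.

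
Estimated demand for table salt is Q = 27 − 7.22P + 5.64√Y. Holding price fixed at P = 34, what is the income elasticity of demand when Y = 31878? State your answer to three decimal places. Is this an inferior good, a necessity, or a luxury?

0.639 (necessity)

At P = 34, Y = 31878: Q = 788.509.
Holding P constant, ∂Q/∂Y = 5.64/(2√Y) = 0.0157944.
η_Y = (∂Q/∂Y)·(Y/Q) = 0.0157944 × (31878/788.509) = 0.639.
Since 0 < η < 1, this is a necessity.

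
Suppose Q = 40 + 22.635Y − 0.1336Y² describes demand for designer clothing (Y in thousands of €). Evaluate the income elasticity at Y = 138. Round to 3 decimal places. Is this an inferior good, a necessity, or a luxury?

-3.173 (inferior good)

At Y = 138: Q = 619.3516.
dQ/dY = 22.635 − 0.2672Y = -14.23860.
η = (dQ/dY)·(Y/Q) = -14.23860 × (138/619.3516) = -3.173.
η < 0 ⇒ inferior good.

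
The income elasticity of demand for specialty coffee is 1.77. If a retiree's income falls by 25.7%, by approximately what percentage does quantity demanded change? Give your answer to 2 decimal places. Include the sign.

%ΔQ ≈ η × %ΔI = 1.77 × (-25.7%) = -45.49%.

-45.49%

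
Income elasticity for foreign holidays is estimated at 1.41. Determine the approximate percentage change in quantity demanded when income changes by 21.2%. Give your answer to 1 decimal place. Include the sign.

%ΔQ ≈ η × %ΔI = 1.41 × 21.2% = 29.9%.

29.9%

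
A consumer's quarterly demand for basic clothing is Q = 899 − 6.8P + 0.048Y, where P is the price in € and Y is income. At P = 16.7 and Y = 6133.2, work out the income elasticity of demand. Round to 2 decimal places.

0.27

At P = 16.7, Y = 6133.2: Q = 1079.834.
Holding P constant, ∂Q/∂Y = 0.048.
η_Y = (∂Q/∂Y)·(Y/Q) = 0.048 × (6133.2/1079.834) = 0.27.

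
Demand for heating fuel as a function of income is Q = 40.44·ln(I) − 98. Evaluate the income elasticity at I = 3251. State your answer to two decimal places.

At I = 3251: Q = 229.027.
dQ/dI = 40.44/I = 0.0124392 at this income.
η = (dQ/dI)·(I/Q) = 0.0124392 × (3251/229.027) = 0.18.

0.18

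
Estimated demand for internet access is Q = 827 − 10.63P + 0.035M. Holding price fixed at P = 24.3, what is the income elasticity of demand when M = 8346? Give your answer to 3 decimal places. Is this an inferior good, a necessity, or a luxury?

0.339 (necessity)

At P = 24.3, M = 8346: Q = 860.801.
Holding P constant, ∂Q/∂M = 0.035.
η_M = (∂Q/∂M)·(M/Q) = 0.035 × (8346/860.801) = 0.339.
Since 0 < η < 1, this is a necessity.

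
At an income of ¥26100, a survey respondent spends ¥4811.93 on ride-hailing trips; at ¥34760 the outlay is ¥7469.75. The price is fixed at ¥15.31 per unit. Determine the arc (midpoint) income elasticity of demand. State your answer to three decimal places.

1.521

With a constant price, Q₁ = 4811.93/15.31 = 314.300 and Q₂ = 7469.75/15.31 = 487.900 (equivalently, work directly with expenditure since P cancels).
Midpoint %ΔQ = (7469.75 − 4811.93)/6140.84 = 0.43281; midpoint %ΔI = (34760 − 26100)/30430 = 0.28459.
η = 0.43281 / 0.28459 = 1.521.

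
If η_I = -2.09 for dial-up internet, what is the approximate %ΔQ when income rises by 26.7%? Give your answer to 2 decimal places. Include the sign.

-55.80%

%ΔQ ≈ η × %ΔI = -2.09 × 26.7% = -55.80%.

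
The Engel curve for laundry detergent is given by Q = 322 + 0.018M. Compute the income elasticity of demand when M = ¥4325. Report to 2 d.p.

At M = 4325: Q = 399.850.
dQ/dM = 0.018.
η = (dQ/dM)·(M/Q) = 0.018 × (4325/399.850) = 0.19.

0.19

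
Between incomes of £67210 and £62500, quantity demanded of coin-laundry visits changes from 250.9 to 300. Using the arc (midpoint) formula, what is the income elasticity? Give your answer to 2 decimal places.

-2.45

ΔQ = 300 − 250.9 = 49.1; midpoint Q̄ = (250.9 + 300)/2 = 275.45.
ΔI = 62500 − 67210 = -4710; midpoint Ī = (67210 + 62500)/2 = 64855.
η = (ΔQ/Q̄) ÷ (ΔI/Ī) = (49.1/275.45) ÷ (-4710/64855) = -2.45.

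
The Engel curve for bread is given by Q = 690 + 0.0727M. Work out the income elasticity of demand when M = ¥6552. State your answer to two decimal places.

0.41

At M = 6552: Q = 1166.330.
dQ/dM = 0.0727.
η = (dQ/dM)·(M/Q) = 0.0727 × (6552/1166.330) = 0.41.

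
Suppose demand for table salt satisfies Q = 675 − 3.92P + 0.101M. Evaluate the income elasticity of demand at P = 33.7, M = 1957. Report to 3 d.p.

0.267

At P = 33.7, M = 1957: Q = 740.553.
Holding P constant, ∂Q/∂M = 0.101.
η_M = (∂Q/∂M)·(M/Q) = 0.101 × (1957/740.553) = 0.267.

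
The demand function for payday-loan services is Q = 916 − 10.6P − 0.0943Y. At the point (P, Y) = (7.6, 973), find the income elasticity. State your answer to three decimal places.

At P = 7.6, Y = 973: Q = 743.686.
Holding P constant, ∂Q/∂Y = −0.0943.
η_Y = (∂Q/∂Y)·(Y/Q) = -0.0943 × (973/743.686) = -0.123.

-0.123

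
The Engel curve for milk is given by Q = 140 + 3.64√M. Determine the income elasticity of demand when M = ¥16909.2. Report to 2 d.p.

0.39

At M = 16909.2: Q = 613.329.
dQ/dM = 3.64/(2√M) = 0.0139962 at this income.
η = (dQ/dM)·(M/Q) = 0.0139962 × (16909.2/613.329) = 0.39.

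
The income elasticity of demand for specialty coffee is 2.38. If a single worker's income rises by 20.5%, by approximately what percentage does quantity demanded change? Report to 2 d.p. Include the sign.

48.79%

%ΔQ ≈ η × %ΔI = 2.38 × 20.5% = 48.79%.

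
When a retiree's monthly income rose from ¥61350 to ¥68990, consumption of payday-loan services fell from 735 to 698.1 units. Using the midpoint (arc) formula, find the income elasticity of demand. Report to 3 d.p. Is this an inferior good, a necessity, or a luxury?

-0.439 (inferior good)

ΔQ = 698.1 − 735 = -36.9; midpoint Q̄ = (735 + 698.1)/2 = 716.55.
ΔI = 68990 − 61350 = 7640; midpoint Ī = (61350 + 68990)/2 = 65170.
η = (ΔQ/Q̄) ÷ (ΔI/Ī) = (-36.9/716.55) ÷ (7640/65170) = -0.439.
η < 0 ⇒ inferior good.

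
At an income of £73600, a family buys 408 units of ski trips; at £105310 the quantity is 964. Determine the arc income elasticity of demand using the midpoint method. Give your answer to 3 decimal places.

ΔQ = 964 − 408 = 556; midpoint Q̄ = (408 + 964)/2 = 686.
ΔI = 105310 − 73600 = 31710; midpoint Ī = (73600 + 105310)/2 = 89455.
η = (ΔQ/Q̄) ÷ (ΔI/Ī) = (556/686) ÷ (31710/89455) = 2.286.

2.286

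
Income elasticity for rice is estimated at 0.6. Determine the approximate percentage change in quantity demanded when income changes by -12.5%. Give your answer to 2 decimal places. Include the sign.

-7.50%

%ΔQ ≈ η × %ΔI = 0.6 × (-12.5%) = -7.50%.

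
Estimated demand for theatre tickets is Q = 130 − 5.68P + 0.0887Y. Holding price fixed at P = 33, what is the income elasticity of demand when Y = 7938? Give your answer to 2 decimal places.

At P = 33, Y = 7938: Q = 646.661.
Holding P constant, ∂Q/∂Y = 0.0887.
η_Y = (∂Q/∂Y)·(Y/Q) = 0.0887 × (7938/646.661) = 1.09.

1.09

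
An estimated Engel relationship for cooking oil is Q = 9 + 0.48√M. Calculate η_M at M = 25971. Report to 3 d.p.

At M = 25971: Q = 86.354.
dQ/dM = 0.48/(2√M) = 0.00148925 at this income.
η = (dQ/dM)·(M/Q) = 0.00148925 × (25971/86.354) = 0.448.

0.448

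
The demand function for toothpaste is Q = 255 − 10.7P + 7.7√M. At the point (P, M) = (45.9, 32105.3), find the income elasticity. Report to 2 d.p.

0.60

At P = 45.9, M = 32105.3: Q = 1143.552.
Holding P constant, ∂Q/∂M = 7.7/(2√M) = 0.0214868.
η_M = (∂Q/∂M)·(M/Q) = 0.0214868 × (32105.3/1143.552) = 0.60.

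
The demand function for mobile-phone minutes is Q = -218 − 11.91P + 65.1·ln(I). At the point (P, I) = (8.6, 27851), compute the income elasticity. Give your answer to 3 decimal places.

0.188

At P = 8.6, I = 27851: Q = 345.848.
Holding P constant, ∂Q/∂I = 65.1/I = 0.00233744.
η_I = (∂Q/∂I)·(I/Q) = 0.00233744 × (27851/345.848) = 0.188.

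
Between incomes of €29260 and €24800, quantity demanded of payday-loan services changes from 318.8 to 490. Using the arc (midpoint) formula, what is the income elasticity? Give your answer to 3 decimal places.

-2.566

ΔQ = 490 − 318.8 = 171.2; midpoint Q̄ = (318.8 + 490)/2 = 404.4.
ΔI = 24800 − 29260 = -4460; midpoint Ī = (29260 + 24800)/2 = 27030.
η = (ΔQ/Q̄) ÷ (ΔI/Ī) = (171.2/404.4) ÷ (-4460/27030) = -2.566.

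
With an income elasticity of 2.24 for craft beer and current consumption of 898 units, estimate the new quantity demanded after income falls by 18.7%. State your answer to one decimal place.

521.8

%ΔQ ≈ η × %ΔI = 2.24 × (-18.7%) = -41.888%.
New Q ≈ 898 × (1 − 0.41888) = 521.8.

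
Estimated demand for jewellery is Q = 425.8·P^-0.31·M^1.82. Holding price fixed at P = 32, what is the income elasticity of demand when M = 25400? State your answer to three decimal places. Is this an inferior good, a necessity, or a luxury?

1.820 (luxury)

For a multiplicative demand Q = A·P^α·M^β, the income elasticity is β everywhere.
Here β = 1.82, so η = 1.820.
Since η > 1, this is a luxury.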